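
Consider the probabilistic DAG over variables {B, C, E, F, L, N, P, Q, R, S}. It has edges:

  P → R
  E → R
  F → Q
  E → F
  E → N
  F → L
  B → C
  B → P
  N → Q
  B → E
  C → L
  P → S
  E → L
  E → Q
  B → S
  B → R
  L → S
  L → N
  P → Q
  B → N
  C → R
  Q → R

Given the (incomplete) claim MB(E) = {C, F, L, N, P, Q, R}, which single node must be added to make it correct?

B

E's parents: B.
Children of E: F, L, N, Q, R.
Other parents of E's children:
  F: —
  L: C, F
  N: B, L
  Q: F, N, P
  R: B, C, P, Q
MB(E) = {B, C, F, L, N, P, Q, R}.
Comparing with the claimed set, B is missing.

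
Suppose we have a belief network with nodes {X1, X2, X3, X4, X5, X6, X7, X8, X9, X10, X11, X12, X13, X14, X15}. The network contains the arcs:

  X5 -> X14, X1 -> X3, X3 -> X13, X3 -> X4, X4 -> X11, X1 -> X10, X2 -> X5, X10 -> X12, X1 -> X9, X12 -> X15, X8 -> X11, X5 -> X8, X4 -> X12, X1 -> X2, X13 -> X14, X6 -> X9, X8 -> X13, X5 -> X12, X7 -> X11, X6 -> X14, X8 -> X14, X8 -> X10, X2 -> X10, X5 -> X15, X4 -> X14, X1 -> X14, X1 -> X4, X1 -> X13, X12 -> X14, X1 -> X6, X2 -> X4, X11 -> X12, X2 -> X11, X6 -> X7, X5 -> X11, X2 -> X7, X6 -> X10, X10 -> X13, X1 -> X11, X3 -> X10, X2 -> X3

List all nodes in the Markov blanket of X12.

The Markov blanket of a node is its parents, its children, and the other parents of its children.
Parents of X12: X4, X5, X10, X11.
X12 has children X14, X15.
Other parents of X12's children:
  X14: X1, X4, X5, X6, X8, X13
  X15: X5
Union: {X4, X5, X10, X11} ∪ {X14, X15} ∪ {X1, X4, X5, X6, X8, X13} = {X1, X4, X5, X6, X8, X10, X11, X13, X14, X15}.

{X1, X4, X5, X6, X8, X10, X11, X13, X14, X15}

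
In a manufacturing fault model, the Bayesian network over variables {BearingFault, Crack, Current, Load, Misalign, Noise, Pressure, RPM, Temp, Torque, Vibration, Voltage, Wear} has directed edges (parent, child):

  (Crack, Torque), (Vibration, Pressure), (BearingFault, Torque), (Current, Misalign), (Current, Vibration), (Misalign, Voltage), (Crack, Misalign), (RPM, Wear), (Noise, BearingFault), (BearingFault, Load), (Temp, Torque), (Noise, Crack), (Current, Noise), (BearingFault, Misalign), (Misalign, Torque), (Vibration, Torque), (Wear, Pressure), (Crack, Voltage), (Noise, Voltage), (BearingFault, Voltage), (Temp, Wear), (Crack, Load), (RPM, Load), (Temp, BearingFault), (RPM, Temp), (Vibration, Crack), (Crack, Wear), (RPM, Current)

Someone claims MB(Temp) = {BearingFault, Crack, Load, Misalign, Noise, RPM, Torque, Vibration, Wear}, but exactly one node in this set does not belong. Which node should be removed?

The Markov blanket of a node is its parents, its children, and the other parents of its children.
Ch(Temp) = {BearingFault, Torque, Wear}.
Temp's parents: RPM.
Parents of each child, excluding Temp:
  Wear also has parents Crack, RPM.
  parents(BearingFault) \ {Temp} = {Noise}.
  parents(Torque) \ {Temp} = {BearingFault, Crack, Misalign, Vibration}.
MB(Temp) = {BearingFault, Crack, Misalign, Noise, RPM, Torque, Vibration, Wear}.
Load is neither a parent, child, nor co-parent of Temp, so it does not belong.

Load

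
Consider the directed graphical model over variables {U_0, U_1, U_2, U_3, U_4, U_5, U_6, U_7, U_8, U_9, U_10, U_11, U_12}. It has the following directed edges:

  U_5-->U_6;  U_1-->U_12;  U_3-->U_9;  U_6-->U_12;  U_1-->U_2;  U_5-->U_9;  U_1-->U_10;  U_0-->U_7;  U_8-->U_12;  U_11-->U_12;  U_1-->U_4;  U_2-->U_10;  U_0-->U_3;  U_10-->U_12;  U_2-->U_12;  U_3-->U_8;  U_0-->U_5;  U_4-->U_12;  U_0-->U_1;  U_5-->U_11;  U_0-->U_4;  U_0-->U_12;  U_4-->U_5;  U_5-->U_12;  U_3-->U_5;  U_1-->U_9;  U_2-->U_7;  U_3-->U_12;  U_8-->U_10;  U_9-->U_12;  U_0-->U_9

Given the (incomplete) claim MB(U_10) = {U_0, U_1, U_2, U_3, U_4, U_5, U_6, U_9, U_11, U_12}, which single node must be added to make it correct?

Ch(U_10) = {U_12}.
U_10 has parents U_1, U_2, U_8.
Parents of each child, excluding U_10:
  parents(U_12) \ {U_10} = {U_0, U_1, U_2, U_3, U_4, U_5, U_6, U_8, U_9, U_11}.
MB(U_10) = {U_0, U_1, U_2, U_3, U_4, U_5, U_6, U_8, U_9, U_11, U_12}.
Comparing with the claimed set, U_8 is missing.

U_8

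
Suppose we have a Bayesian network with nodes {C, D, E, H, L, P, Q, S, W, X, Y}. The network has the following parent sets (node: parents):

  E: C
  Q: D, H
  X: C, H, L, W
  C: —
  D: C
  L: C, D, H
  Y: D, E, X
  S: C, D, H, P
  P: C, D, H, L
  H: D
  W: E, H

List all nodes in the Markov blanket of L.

L has parents C, D, H.
Ch(L) = {P, X}.
Other parents of L's children:
  P also has parents C, D, H.
  X's other parents are C, H, W.
Taking the union gives {C, D, H, P, W, X}.

{C, D, H, P, W, X}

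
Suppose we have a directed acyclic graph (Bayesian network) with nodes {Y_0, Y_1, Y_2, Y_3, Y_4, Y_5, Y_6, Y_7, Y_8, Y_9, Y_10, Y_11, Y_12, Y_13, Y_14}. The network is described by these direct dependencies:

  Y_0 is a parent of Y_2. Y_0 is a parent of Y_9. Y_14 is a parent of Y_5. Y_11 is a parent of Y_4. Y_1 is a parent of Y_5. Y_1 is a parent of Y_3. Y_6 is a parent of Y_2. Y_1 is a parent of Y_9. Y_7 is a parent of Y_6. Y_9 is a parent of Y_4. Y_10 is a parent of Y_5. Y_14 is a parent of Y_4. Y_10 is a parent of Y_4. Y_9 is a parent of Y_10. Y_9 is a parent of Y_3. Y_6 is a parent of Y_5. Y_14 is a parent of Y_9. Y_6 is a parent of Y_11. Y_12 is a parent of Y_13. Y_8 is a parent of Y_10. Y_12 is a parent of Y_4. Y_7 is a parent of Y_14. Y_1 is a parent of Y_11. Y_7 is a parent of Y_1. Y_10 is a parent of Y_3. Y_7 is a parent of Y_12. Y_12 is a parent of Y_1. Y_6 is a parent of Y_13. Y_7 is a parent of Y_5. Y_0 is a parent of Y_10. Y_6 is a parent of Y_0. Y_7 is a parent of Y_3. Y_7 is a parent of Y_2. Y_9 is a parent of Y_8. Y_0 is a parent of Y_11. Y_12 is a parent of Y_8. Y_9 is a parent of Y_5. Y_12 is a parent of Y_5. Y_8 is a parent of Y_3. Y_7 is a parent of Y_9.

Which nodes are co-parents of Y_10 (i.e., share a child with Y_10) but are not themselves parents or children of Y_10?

Children of Y_10: Y_3, Y_4, Y_5.
  Y_3: Y_1, Y_7, Y_8, Y_9
  Y_5: Y_1, Y_6, Y_7, Y_9, Y_12, Y_14
  Y_4: Y_9, Y_11, Y_12, Y_14
Excluding nodes already adjacent to Y_10 (Y_0, Y_3, Y_4, Y_5, Y_8, Y_9), the co-parent-only contribution is {Y_1, Y_6, Y_7, Y_11, Y_12, Y_14}.

{Y_1, Y_6, Y_7, Y_11, Y_12, Y_14}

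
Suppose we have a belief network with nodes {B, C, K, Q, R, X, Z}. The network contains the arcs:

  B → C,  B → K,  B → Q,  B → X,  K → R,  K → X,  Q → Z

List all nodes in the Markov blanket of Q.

{B, Z}

Parents of Q: B.
Children of Q: Z.
Other parents of Q's children:
  Z: —
Union: {B} ∪ {Z} ∪ {} = {B, Z}.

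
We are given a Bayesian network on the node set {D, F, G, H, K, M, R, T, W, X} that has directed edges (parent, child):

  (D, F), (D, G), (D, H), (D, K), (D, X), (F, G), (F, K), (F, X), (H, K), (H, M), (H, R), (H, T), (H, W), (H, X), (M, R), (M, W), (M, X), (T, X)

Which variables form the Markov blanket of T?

The Markov blanket of a node is its parents, its children, and the other parents of its children.
T's parents: H.
Children of T: X.
Other parents of T's children:
  X's other parents are D, F, H, M.
So the Markov blanket of T is {D, F, H, M, X}.

{D, F, H, M, X}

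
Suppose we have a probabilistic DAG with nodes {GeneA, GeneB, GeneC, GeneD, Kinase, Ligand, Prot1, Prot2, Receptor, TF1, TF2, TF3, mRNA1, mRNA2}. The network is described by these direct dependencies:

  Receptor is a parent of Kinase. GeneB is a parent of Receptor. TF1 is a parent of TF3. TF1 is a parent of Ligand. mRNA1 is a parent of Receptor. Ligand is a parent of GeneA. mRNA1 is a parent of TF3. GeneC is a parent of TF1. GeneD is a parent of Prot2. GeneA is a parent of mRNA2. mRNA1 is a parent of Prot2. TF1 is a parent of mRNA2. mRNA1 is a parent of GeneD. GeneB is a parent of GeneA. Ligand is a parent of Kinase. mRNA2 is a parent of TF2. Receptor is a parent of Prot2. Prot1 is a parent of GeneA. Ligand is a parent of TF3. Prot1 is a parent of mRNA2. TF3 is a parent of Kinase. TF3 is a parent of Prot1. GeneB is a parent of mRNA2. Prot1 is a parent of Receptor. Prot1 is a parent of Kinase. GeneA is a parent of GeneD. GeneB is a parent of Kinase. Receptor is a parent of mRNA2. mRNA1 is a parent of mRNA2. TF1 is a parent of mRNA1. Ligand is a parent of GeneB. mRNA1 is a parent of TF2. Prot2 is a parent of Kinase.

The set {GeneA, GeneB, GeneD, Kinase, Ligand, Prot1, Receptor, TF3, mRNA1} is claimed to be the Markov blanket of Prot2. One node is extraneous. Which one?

GeneA

The Markov blanket of a node is its parents, its children, and the other parents of its children.
Parents of Prot2: GeneD, Receptor, mRNA1.
Children of Prot2: Kinase.
Co-parents of Prot2 (other parents of its children):
  Kinase also has parents GeneB, Ligand, Prot1, Receptor, TF3.
MB(Prot2) = {GeneB, GeneD, Kinase, Ligand, Prot1, Receptor, TF3, mRNA1}.
GeneA is neither a parent, child, nor co-parent of Prot2, so it does not belong.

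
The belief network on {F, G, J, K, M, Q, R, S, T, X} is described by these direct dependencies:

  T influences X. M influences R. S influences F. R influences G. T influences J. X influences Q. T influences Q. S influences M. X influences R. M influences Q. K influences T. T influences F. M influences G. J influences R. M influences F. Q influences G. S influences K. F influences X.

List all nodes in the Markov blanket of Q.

By definition, MB(Q) is built from Q's parents, Q's children, and the co-parents of Q.
Q has child G.
Q has parents M, T, X.
Parents of each child, excluding Q:
  parents(G) \ {Q} = {M, R}.
Taking the union gives {G, M, R, T, X}.

{G, M, R, T, X}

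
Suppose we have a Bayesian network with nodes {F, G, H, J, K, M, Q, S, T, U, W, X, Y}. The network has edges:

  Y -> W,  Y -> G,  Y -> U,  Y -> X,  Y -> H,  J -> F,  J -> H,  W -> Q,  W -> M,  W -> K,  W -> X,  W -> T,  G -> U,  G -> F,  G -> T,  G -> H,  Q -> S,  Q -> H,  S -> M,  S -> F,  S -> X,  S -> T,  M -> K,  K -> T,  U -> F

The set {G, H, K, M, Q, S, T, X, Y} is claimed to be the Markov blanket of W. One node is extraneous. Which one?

H

A node's Markov blanket = Pa ∪ Ch ∪ (parents of Ch other than the node itself).
W's children: K, M, Q, T, X.
Parents of W: Y.
Parents of each child, excluding W:
  Q: —
  M: S
  K: M
  X: S, Y
  T: G, K, S
MB(W) = {G, K, M, Q, S, T, X, Y}.
H is neither a parent, child, nor co-parent of W, so it does not belong.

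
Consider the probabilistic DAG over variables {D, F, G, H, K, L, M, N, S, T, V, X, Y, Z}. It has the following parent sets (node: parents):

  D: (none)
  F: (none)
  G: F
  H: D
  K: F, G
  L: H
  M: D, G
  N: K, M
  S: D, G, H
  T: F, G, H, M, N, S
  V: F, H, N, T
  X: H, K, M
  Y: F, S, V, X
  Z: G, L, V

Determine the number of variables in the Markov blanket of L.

The Markov blanket of a node is its parents, its children, and the other parents of its children.
L's parents: H.
Ch(L) = {Z}.
Co-parents of L (other parents of its children):
  Z also has parents G, V.
MB(L) = {G, H, V, Z}, which has 4 nodes.

4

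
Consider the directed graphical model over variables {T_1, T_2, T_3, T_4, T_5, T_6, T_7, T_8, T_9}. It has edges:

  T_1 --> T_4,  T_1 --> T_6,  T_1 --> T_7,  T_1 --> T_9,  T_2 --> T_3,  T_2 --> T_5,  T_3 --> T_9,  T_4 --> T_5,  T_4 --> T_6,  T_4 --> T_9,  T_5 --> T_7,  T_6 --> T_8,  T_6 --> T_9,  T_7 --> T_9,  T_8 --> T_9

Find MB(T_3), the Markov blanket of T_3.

Ch(T_3) = {T_9}.
T_3's parents: T_2.
Parents of each child, excluding T_3:
  T_9 also has parents T_1, T_4, T_6, T_7, T_8.
MB(T_3) = {T_1, T_2, T_4, T_6, T_7, T_8, T_9}.

{T_1, T_2, T_4, T_6, T_7, T_8, T_9}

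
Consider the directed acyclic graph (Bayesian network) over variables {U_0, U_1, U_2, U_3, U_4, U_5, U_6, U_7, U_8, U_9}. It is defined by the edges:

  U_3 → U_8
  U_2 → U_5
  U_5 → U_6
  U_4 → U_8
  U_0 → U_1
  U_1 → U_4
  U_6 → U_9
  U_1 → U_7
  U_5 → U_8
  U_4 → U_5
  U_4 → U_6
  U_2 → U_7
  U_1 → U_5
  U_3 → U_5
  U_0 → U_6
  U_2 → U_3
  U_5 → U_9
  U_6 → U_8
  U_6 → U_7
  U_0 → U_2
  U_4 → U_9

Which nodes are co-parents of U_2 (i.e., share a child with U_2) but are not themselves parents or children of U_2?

{U_1, U_4, U_6}

Children of U_2: U_3, U_5, U_7.
  U_3 has no other parent.
  U_5's other parents are U_1, U_3, U_4.
  U_7 also has parents U_1, U_6.
Excluding nodes already adjacent to U_2 (U_0, U_3, U_5, U_7), the co-parent-only contribution is {U_1, U_4, U_6}.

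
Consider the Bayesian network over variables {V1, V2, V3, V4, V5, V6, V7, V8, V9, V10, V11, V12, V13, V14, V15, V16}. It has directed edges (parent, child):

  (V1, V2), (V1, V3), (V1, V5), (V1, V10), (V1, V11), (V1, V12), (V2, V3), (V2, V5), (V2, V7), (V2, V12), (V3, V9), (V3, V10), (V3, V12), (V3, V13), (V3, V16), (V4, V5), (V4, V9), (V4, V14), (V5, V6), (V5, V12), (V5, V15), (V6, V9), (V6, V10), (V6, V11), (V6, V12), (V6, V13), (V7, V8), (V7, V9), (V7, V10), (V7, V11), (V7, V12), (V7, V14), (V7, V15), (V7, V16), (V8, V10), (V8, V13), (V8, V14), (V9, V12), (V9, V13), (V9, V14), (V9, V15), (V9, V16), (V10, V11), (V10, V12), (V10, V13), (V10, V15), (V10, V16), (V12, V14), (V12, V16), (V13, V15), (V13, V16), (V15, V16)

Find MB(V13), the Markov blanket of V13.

{V3, V5, V6, V7, V8, V9, V10, V12, V15, V16}

Parents of V13: V3, V6, V8, V9, V10.
Children of V13: V15, V16.
Co-parents of V13 (other parents of its children):
  V15 also has parents V5, V7, V9, V10.
  parents(V16) \ {V13} = {V3, V7, V9, V10, V12, V15}.
So the Markov blanket of V13 is {V3, V5, V6, V7, V8, V9, V10, V12, V15, V16}.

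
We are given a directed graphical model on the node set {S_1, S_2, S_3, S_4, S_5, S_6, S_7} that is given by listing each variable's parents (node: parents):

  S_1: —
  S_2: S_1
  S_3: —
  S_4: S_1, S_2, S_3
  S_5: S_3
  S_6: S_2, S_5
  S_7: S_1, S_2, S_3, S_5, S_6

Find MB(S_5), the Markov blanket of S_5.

{S_1, S_2, S_3, S_6, S_7}

By definition, MB(S_5) is built from S_5's parents, S_5's children, and the co-parents of S_5.
Pa(S_5) = {S_3}.
Children of S_5: S_6, S_7.
Other parents of S_5's children:
  S_6 also has parent S_2.
  S_7 also has parents S_1, S_2, S_3, S_6.
MB(S_5) = {S_1, S_2, S_3, S_6, S_7}.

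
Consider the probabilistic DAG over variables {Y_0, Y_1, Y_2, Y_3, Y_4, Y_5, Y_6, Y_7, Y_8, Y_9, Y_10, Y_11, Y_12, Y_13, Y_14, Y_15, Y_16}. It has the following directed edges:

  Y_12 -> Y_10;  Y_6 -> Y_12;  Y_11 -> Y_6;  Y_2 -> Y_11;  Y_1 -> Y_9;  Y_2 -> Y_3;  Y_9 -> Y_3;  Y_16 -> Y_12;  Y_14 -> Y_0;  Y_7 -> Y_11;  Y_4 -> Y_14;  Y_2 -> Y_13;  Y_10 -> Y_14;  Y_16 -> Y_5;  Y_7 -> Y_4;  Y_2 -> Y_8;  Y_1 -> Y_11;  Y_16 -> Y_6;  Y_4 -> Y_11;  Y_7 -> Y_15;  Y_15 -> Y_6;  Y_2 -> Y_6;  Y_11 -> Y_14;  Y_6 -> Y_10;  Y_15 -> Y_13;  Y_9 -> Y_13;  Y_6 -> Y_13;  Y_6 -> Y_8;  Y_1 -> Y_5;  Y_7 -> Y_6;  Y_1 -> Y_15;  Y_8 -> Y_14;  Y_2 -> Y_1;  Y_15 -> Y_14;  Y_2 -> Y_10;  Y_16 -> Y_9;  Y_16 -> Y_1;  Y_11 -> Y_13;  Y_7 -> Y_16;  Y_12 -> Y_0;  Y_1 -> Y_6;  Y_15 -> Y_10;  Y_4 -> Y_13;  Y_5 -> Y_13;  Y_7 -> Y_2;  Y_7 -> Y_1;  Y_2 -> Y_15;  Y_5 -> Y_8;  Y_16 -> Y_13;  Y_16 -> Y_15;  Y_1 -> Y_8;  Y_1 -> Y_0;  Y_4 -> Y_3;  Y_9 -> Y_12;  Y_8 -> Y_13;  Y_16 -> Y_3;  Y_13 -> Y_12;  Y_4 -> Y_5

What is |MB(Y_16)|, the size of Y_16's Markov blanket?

Recall MB(v) = parents ∪ children ∪ spouses, where spouses are the other parents of v's children.
Y_16's parents: Y_7.
Y_16's children: Y_1, Y_3, Y_5, Y_6, Y_9, Y_12, Y_13, Y_15.
Other parents of Y_16's children:
  Y_1's other parents are Y_2, Y_7.
  parents(Y_5) \ {Y_16} = {Y_1, Y_4}.
  Y_9 also has parent Y_1.
  parents(Y_15) \ {Y_16} = {Y_1, Y_2, Y_7}.
  Y_6's other parents are Y_1, Y_2, Y_7, Y_11, Y_15.
  parents(Y_13) \ {Y_16} = {Y_2, Y_4, Y_5, Y_6, Y_8, Y_9, Y_11, Y_15}.
  Y_12's other parents are Y_6, Y_9, Y_13.
  parents(Y_3) \ {Y_16} = {Y_2, Y_4, Y_9}.
MB(Y_16) = {Y_1, Y_2, Y_3, Y_4, Y_5, Y_6, Y_7, Y_8, Y_9, Y_11, Y_12, Y_13, Y_15}, which has 13 nodes.

13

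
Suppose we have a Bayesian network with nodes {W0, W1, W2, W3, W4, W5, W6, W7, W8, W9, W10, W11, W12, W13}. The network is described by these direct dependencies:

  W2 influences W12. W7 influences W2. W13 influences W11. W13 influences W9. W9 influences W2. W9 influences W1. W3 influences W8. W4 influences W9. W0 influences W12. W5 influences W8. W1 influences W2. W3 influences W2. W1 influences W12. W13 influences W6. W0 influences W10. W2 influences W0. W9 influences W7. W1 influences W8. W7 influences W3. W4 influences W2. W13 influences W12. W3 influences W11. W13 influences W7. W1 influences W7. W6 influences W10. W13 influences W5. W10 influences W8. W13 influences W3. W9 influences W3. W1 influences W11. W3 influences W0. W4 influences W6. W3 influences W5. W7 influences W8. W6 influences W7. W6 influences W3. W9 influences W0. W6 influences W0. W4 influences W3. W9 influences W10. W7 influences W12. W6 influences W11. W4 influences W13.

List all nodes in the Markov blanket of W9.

Children of W9: W0, W1, W2, W3, W7, W10.
Parents of W9: W4, W13.
For each child, the remaining parents (spouses of W9):
  W1: no additional parents.
  parents(W7) \ {W9} = {W1, W6, W13}.
  parents(W3) \ {W9} = {W4, W6, W7, W13}.
  W2 also has parents W1, W3, W4, W7.
  W0 also has parents W2, W3, W6.
  W10's other parents are W0, W6.
So the Markov blanket of W9 is {W0, W1, W2, W3, W4, W6, W7, W10, W13}.

{W0, W1, W2, W3, W4, W6, W7, W10, W13}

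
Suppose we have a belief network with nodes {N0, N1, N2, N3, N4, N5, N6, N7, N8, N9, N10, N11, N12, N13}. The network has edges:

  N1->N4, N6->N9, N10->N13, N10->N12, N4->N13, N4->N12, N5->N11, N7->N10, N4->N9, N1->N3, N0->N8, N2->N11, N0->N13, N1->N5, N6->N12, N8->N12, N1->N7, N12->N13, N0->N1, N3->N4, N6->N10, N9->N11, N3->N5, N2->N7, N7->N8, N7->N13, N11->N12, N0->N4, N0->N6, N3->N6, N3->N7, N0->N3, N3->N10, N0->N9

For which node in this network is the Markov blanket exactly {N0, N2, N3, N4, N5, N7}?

N1

The target node must have every member of {N0, N2, N3, N4, N5, N7} as a parent, child, or co-parent, and no others.
Parents of N1: N0; children: N3, N4, N5, N7; co-parents: N0, N2, N3.
These exactly cover the given set, so the node is N1.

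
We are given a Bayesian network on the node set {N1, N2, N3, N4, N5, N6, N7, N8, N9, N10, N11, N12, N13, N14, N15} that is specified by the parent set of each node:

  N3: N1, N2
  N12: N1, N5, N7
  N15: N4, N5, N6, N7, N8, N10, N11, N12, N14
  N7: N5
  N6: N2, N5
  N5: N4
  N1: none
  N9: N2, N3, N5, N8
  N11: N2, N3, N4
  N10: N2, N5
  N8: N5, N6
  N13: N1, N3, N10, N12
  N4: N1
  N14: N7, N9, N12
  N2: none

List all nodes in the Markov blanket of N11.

{N2, N3, N4, N5, N6, N7, N8, N10, N12, N14, N15}

A node's Markov blanket = Pa ∪ Ch ∪ (parents of Ch other than the node itself).
Parents of N11: N2, N3, N4.
N11's children: N15.
Co-parents of N11 (other parents of its children):
  parents(N15) \ {N11} = {N4, N5, N6, N7, N8, N10, N12, N14}.
Union: {N2, N3, N4} ∪ {N15} ∪ {N4, N5, N6, N7, N8, N10, N12, N14} = {N2, N3, N4, N5, N6, N7, N8, N10, N12, N14, N15}.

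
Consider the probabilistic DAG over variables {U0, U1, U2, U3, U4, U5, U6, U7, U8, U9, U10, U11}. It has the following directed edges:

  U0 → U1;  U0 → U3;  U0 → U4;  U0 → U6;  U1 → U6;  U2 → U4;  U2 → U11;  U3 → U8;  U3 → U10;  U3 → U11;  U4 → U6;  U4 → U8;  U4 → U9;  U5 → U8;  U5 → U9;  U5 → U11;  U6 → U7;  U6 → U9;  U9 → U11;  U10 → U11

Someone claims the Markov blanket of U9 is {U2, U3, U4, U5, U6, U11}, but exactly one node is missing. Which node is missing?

U9 has parents U4, U5, U6.
U9's children: U11.
Co-parents of U9 (other parents of its children):
  U11: U2, U3, U5, U10
MB(U9) = {U2, U3, U4, U5, U6, U10, U11}.
Comparing with the claimed set, U10 is missing.

U10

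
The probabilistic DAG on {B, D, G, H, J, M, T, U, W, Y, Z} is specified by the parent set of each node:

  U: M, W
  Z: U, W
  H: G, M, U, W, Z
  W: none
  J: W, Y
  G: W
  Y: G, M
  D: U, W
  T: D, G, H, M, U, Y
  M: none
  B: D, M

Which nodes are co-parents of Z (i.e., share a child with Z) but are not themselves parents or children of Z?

{G, M}

Children of Z: H.
  H's other parents are G, M, U, W.
Excluding nodes already adjacent to Z (H, U, W), the co-parent-only contribution is {G, M}.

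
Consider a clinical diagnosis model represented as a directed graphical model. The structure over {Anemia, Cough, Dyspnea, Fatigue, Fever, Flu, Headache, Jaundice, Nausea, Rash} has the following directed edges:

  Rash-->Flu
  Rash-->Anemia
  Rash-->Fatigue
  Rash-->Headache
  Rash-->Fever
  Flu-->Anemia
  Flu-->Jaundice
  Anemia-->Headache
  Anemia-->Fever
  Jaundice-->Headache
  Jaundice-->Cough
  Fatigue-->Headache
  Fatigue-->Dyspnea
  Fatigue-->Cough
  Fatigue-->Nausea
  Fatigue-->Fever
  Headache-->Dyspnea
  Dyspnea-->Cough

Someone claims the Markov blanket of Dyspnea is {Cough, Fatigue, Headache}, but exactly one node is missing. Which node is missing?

Jaundice

Parents of Dyspnea: Fatigue, Headache.
Ch(Dyspnea) = {Cough}.
Co-parents of Dyspnea (other parents of its children):
  parents(Cough) \ {Dyspnea} = {Fatigue, Jaundice}.
MB(Dyspnea) = {Cough, Fatigue, Headache, Jaundice}.
Comparing with the claimed set, Jaundice is missing.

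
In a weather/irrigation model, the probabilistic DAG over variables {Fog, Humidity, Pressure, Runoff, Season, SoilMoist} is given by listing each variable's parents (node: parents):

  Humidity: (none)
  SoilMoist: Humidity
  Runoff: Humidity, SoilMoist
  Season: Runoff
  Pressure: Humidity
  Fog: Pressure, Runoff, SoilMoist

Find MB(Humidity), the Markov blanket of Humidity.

{Pressure, Runoff, SoilMoist}

The Markov blanket of a node is its parents, its children, and the other parents of its children.
Ch(Humidity) = {Pressure, Runoff, SoilMoist}.
Humidity has no parents.
Parents of each child, excluding Humidity:
  SoilMoist has no other parent.
  parents(Runoff) \ {Humidity} = {SoilMoist}.
  Pressure has no other parent.
MB(Humidity) = {Pressure, Runoff, SoilMoist}.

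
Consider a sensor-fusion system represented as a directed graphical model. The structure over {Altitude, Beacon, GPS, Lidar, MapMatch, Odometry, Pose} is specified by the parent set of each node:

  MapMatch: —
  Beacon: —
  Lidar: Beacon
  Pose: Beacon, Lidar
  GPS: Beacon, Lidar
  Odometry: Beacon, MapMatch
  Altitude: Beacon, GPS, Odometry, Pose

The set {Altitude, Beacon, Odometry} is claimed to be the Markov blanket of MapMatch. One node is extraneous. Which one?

Children of MapMatch: Odometry.
MapMatch's parents: none.
Parents of each child, excluding MapMatch:
  Odometry: Beacon
MB(MapMatch) = {Beacon, Odometry}.
Altitude is neither a parent, child, nor co-parent of MapMatch, so it does not belong.

Altitude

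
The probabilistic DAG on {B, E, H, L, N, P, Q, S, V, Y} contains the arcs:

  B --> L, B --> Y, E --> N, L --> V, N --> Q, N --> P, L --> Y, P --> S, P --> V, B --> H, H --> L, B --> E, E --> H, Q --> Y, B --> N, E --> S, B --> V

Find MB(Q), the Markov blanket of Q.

Pa(Q) = {N}.
Q has child Y.
Other parents of Q's children:
  Y's other parents are B, L.
Union: {N} ∪ {Y} ∪ {B, L} = {B, L, N, Y}.

{B, L, N, Y}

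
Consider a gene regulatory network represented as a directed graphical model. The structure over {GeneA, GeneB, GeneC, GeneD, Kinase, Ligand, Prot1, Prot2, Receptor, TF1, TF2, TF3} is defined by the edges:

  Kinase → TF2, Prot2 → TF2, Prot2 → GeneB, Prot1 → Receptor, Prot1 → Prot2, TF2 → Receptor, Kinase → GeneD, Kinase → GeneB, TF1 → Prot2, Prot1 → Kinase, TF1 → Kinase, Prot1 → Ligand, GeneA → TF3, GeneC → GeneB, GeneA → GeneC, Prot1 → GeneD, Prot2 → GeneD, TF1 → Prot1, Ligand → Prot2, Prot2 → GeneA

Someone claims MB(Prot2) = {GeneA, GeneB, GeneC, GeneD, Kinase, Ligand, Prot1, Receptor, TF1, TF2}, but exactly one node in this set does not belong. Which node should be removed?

Receptor

Recall MB(v) = parents ∪ children ∪ spouses, where spouses are the other parents of v's children.
Prot2's parents: Ligand, Prot1, TF1.
Prot2 has children GeneA, GeneB, GeneD, TF2.
Other parents of Prot2's children:
  parents(TF2) \ {Prot2} = {Kinase}.
  GeneD's other parents are Kinase, Prot1.
  GeneA: no additional parents.
  parents(GeneB) \ {Prot2} = {GeneC, Kinase}.
MB(Prot2) = {GeneA, GeneB, GeneC, GeneD, Kinase, Ligand, Prot1, TF1, TF2}.
Receptor is neither a parent, child, nor co-parent of Prot2, so it does not belong.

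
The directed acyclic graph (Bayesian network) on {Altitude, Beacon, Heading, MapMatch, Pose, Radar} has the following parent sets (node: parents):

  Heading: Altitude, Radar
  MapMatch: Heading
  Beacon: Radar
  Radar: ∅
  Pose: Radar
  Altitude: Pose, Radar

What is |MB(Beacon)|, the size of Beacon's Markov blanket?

Recall MB(v) = parents ∪ children ∪ spouses, where spouses are the other parents of v's children.
Children of Beacon: none.
Pa(Beacon) = {Radar}.
Beacon has no children, so there are no co-parents.
MB(Beacon) = {Radar}, which has 1 node.

1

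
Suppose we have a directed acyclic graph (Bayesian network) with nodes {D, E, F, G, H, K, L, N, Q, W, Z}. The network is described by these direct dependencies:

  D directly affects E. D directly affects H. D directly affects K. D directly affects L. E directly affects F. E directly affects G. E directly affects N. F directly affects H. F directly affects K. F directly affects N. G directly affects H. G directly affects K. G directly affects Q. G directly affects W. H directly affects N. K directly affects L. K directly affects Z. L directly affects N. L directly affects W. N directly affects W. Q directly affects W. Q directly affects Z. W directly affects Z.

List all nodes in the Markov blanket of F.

F has parent E.
Children of F: H, K, N.
For each child, the remaining parents (spouses of F):
  H's other parents are D, G.
  K also has parents D, G.
  N's other parents are E, H, L.
Taking the union gives {D, E, G, H, K, L, N}.

{D, E, G, H, K, L, N}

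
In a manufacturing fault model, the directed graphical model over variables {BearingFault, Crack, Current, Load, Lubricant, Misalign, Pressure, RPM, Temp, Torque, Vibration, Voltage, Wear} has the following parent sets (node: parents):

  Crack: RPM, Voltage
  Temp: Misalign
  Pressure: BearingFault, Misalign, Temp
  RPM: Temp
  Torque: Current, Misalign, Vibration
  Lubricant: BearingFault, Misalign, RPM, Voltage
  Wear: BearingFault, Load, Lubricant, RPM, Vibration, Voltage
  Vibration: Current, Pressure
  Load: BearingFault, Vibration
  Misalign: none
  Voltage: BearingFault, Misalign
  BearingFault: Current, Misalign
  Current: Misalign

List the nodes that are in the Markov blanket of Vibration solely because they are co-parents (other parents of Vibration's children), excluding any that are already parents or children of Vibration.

{BearingFault, Lubricant, Misalign, RPM, Voltage}

Children of Vibration: Load, Torque, Wear.
  Load: BearingFault
  Wear: BearingFault, Load, Lubricant, RPM, Voltage
  Torque: Current, Misalign
Excluding nodes already adjacent to Vibration (Current, Load, Pressure, Torque, Wear), the co-parent-only contribution is {BearingFault, Lubricant, Misalign, RPM, Voltage}.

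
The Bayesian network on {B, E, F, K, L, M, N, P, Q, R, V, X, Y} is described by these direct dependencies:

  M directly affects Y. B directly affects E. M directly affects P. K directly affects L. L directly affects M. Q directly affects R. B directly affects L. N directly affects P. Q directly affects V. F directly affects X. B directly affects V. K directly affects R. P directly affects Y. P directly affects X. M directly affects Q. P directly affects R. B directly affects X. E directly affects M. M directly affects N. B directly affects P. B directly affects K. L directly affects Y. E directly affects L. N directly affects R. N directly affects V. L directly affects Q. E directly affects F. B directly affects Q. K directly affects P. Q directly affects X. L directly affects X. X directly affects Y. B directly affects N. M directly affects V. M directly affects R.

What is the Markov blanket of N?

{B, K, M, P, Q, R, V}

N's parents: B, M.
N has children P, R, V.
Other parents of N's children:
  P's other parents are B, K, M.
  R's other parents are K, M, P, Q.
  V's other parents are B, M, Q.
Union: {B, M} ∪ {P, R, V} ∪ {B, K, M, P, Q} = {B, K, M, P, Q, R, V}.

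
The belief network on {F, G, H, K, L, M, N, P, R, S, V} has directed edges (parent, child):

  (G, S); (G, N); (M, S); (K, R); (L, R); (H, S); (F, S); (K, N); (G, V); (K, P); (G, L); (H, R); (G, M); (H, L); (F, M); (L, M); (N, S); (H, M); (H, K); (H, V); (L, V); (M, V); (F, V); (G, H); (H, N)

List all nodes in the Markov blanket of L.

Children of L: M, R, V.
Parents of L: G, H.
Other parents of L's children:
  M: F, G, H
  R: H, K
  V: F, G, H, M
MB(L) = {F, G, H, K, M, R, V}.

{F, G, H, K, M, R, V}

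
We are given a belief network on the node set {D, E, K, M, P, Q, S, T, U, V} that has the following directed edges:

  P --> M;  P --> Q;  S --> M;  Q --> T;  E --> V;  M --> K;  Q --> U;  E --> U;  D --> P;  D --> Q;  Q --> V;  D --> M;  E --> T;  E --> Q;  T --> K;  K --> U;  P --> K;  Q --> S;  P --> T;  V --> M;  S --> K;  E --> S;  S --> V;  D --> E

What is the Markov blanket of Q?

The Markov blanket of a node is its parents, its children, and the other parents of its children.
Q has parents D, E, P.
Ch(Q) = {S, T, U, V}.
For each child, the remaining parents (spouses of Q):
  T also has parents E, P.
  parents(S) \ {Q} = {E}.
  V's other parents are E, S.
  U also has parents E, K.
So the Markov blanket of Q is {D, E, K, P, S, T, U, V}.

{D, E, K, P, S, T, U, V}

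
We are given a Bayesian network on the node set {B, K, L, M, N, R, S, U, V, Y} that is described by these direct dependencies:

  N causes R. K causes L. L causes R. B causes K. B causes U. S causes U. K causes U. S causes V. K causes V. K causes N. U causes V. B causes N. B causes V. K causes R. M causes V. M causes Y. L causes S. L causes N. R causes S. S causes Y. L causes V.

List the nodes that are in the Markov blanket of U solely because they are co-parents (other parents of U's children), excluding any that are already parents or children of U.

Children of U: V.
  V's other parents are B, K, L, M, S.
Excluding nodes already adjacent to U (B, K, S, V), the co-parent-only contribution is {L, M}.

{L, M}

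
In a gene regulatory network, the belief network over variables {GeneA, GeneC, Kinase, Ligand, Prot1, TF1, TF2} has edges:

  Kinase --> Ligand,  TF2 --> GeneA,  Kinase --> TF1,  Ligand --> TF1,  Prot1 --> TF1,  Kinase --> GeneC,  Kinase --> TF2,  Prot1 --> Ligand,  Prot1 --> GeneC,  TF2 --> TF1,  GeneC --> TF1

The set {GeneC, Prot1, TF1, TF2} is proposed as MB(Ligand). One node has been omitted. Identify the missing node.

Kinase

By definition, MB(Ligand) is built from Ligand's parents, Ligand's children, and the co-parents of Ligand.
Ligand has parents Kinase, Prot1.
Ligand's children: TF1.
Parents of each child, excluding Ligand:
  parents(TF1) \ {Ligand} = {GeneC, Kinase, Prot1, TF2}.
MB(Ligand) = {GeneC, Kinase, Prot1, TF1, TF2}.
Comparing with the claimed set, Kinase is missing.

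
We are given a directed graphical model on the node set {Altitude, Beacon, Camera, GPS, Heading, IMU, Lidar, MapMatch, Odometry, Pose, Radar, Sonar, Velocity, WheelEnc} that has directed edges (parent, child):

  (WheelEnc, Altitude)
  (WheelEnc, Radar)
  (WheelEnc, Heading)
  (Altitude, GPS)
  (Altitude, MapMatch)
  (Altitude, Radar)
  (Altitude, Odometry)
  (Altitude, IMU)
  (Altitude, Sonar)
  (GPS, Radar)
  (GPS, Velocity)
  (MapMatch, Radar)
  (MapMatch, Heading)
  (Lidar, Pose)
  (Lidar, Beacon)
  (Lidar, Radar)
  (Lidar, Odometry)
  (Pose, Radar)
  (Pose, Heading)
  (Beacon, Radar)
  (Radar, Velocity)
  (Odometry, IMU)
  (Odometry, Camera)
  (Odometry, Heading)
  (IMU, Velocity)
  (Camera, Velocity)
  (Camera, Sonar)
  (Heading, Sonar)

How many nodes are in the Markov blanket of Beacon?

7

Pa(Beacon) = {Lidar}.
Children of Beacon: Radar.
Parents of each child, excluding Beacon:
  Radar: Altitude, GPS, Lidar, MapMatch, Pose, WheelEnc
MB(Beacon) = {Altitude, GPS, Lidar, MapMatch, Pose, Radar, WheelEnc}, which has 7 nodes.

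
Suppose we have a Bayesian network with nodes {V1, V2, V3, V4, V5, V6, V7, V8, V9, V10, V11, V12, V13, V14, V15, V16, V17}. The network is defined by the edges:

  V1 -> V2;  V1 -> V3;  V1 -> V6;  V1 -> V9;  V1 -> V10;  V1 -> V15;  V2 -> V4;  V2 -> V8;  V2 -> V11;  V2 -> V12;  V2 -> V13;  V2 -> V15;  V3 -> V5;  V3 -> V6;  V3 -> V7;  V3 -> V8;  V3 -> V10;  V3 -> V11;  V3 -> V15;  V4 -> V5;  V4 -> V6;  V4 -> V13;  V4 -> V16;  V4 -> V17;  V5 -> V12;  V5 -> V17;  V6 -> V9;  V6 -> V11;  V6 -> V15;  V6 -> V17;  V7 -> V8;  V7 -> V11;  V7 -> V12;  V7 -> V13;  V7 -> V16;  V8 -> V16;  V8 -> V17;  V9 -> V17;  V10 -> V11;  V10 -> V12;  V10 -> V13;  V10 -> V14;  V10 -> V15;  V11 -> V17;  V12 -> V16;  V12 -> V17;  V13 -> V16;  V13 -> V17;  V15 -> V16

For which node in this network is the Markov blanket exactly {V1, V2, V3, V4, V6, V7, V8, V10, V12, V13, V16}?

V15

The target node must have every member of {V1, V2, V3, V4, V6, V7, V8, V10, V12, V13, V16} as a parent, child, or co-parent, and no others.
Parents of V15: V1, V2, V3, V6, V10; children: V16; co-parents: V4, V7, V8, V12, V13.
These exactly cover the given set, so the node is V15.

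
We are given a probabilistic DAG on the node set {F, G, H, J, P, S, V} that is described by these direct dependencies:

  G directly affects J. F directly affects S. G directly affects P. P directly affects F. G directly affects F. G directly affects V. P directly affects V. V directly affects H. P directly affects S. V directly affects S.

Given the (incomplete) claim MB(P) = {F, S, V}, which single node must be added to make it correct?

A node's Markov blanket = Pa ∪ Ch ∪ (parents of Ch other than the node itself).
P has parent G.
Children of P: F, S, V.
Parents of each child, excluding P:
  parents(V) \ {P} = {G}.
  F also has parent G.
  parents(S) \ {P} = {F, V}.
MB(P) = {F, G, S, V}.
Comparing with the claimed set, G is missing.

G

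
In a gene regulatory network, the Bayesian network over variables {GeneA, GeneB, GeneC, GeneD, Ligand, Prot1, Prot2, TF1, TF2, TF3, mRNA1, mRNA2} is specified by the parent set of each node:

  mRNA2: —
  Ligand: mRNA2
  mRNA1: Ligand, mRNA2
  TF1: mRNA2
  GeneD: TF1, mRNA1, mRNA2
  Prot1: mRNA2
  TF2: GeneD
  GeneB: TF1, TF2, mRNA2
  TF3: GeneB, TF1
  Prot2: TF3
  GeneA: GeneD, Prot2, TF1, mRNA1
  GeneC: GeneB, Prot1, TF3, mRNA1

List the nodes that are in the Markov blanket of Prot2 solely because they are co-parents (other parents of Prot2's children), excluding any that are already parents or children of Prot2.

Children of Prot2: GeneA.
  parents(GeneA) \ {Prot2} = {GeneD, TF1, mRNA1}.
Excluding nodes already adjacent to Prot2 (GeneA, TF3), the co-parent-only contribution is {GeneD, TF1, mRNA1}.

{GeneD, TF1, mRNA1}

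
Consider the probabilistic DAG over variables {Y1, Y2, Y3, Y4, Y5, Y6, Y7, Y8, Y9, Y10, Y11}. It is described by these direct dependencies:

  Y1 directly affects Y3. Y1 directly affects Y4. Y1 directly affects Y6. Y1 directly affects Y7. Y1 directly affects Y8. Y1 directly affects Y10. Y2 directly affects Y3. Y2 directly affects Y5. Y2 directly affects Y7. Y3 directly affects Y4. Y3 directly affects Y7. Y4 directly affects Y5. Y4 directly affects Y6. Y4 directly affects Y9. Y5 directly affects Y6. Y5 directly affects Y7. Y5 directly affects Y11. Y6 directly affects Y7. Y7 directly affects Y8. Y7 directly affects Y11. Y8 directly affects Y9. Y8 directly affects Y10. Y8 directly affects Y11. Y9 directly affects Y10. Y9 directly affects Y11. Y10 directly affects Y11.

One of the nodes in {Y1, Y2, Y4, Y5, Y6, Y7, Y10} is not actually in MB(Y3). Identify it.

A node's Markov blanket = Pa ∪ Ch ∪ (parents of Ch other than the node itself).
Y3's parents: Y1, Y2.
Children of Y3: Y4, Y7.
Other parents of Y3's children:
  Y4 also has parent Y1.
  parents(Y7) \ {Y3} = {Y1, Y2, Y5, Y6}.
MB(Y3) = {Y1, Y2, Y4, Y5, Y6, Y7}.
Y10 is neither a parent, child, nor co-parent of Y3, so it does not belong.

Y10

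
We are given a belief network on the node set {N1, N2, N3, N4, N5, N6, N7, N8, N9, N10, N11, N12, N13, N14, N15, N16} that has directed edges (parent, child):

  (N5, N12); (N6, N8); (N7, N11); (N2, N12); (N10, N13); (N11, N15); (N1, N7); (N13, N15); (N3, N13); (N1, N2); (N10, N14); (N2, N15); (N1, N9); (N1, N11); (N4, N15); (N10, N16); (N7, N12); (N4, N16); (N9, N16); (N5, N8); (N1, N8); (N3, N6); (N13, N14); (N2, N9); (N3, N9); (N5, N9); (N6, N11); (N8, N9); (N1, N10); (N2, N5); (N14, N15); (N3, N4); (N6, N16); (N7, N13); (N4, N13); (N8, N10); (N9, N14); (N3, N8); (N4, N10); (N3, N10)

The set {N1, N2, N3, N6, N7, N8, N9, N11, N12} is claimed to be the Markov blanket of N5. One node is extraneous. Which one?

A node's Markov blanket = Pa ∪ Ch ∪ (parents of Ch other than the node itself).
Parents of N5: N2.
Children of N5: N8, N9, N12.
Other parents of N5's children:
  N8: N1, N3, N6
  N9: N1, N2, N3, N8
  N12: N2, N7
MB(N5) = {N1, N2, N3, N6, N7, N8, N9, N12}.
N11 is neither a parent, child, nor co-parent of N5, so it does not belong.

N11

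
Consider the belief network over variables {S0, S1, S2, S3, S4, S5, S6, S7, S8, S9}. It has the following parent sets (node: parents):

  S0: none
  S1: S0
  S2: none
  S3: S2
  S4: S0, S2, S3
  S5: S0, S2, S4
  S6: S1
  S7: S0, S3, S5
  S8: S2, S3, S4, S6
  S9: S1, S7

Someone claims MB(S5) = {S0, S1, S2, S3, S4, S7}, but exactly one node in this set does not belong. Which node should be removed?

S1

A node's Markov blanket = Pa ∪ Ch ∪ (parents of Ch other than the node itself).
S5's children: S7.
Parents of S5: S0, S2, S4.
Parents of each child, excluding S5:
  S7 also has parents S0, S3.
MB(S5) = {S0, S2, S3, S4, S7}.
S1 is neither a parent, child, nor co-parent of S5, so it does not belong.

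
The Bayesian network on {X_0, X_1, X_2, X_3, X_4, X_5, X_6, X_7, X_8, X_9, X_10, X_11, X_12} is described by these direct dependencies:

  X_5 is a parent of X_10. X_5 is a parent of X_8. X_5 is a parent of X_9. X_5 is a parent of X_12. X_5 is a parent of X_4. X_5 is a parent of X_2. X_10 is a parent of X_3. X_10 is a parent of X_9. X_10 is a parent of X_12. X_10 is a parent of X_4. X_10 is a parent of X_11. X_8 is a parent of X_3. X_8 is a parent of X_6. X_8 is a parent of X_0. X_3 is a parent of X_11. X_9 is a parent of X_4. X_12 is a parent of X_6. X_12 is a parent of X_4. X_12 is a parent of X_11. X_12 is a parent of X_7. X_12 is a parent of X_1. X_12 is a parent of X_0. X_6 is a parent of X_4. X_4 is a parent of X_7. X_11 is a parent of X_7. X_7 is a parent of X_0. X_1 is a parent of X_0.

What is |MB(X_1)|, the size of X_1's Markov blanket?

Pa(X_1) = {X_12}.
Ch(X_1) = {X_0}.
For each child, the remaining parents (spouses of X_1):
  parents(X_0) \ {X_1} = {X_7, X_8, X_12}.
MB(X_1) = {X_0, X_7, X_8, X_12}, which has 4 nodes.

4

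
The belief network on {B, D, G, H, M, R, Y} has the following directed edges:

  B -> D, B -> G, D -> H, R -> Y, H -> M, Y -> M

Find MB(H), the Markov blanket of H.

{D, M, Y}

The Markov blanket of a node is its parents, its children, and the other parents of its children.
Pa(H) = {D}.
H's children: M.
Other parents of H's children:
  M's other parent is Y.
MB(H) = {D, M, Y}.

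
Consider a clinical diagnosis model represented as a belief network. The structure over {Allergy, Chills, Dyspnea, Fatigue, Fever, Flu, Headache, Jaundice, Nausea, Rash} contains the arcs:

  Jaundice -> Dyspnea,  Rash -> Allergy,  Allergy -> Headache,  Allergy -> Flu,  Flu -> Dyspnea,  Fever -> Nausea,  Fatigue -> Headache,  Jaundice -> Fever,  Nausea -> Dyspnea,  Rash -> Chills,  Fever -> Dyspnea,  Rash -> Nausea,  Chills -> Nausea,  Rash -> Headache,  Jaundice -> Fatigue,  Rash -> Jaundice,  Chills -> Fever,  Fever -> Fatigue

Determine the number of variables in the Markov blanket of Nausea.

6

By definition, MB(Nausea) is built from Nausea's parents, Nausea's children, and the co-parents of Nausea.
Pa(Nausea) = {Chills, Fever, Rash}.
Nausea has child Dyspnea.
For each child, the remaining parents (spouses of Nausea):
  Dyspnea's other parents are Fever, Flu, Jaundice.
MB(Nausea) = {Chills, Dyspnea, Fever, Flu, Jaundice, Rash}, which has 6 nodes.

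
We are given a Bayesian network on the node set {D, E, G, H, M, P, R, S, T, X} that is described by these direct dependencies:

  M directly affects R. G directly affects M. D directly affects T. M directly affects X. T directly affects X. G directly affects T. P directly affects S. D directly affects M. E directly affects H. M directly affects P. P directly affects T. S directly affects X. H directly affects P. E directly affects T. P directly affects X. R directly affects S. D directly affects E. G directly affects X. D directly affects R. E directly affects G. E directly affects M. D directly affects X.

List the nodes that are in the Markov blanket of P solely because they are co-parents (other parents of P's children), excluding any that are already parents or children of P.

Children of P: S, T, X.
  S: R
  T: D, E, G
  X: D, G, M, S, T
Excluding nodes already adjacent to P (H, M, S, T, X), the co-parent-only contribution is {D, E, G, R}.

{D, E, G, R}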